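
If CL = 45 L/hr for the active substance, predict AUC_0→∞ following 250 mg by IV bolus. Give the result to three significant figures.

AUC_0→∞ = Dose_iv / CL
        = 250 / 45 = 5.55556 mg/L·hr

AUC = 5.56 mg/L·hr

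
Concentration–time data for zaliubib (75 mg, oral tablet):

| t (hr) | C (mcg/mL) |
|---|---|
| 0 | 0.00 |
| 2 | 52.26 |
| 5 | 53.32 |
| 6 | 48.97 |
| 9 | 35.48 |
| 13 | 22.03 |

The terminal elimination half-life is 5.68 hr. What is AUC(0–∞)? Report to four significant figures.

AUC = 684.0 mcg/mL·hr

Trapezoidal AUC_0→13:
  [0→2]: (0.00+52.26)/2 × 2 = 52.26
  [2→5]: (52.26+53.32)/2 × 3 = 158.37
  [5→6]: (53.32+48.97)/2 × 1 = 51.145
  [6→9]: (48.97+35.48)/2 × 3 = 126.675
  [9→13]: (35.48+22.03)/2 × 4 = 115.02
  Sum = 503.47 mcg/mL·hr
k_e = ln2 / t½ = 0.693147 / 5.68 = 0.1220 hr^-1
Extrapolated tail: C_last / k_e = 22.03 / 0.122 = 180.574
AUC_0→∞ = 503.47 + 180.574 = 684.044 mcg/mL·hr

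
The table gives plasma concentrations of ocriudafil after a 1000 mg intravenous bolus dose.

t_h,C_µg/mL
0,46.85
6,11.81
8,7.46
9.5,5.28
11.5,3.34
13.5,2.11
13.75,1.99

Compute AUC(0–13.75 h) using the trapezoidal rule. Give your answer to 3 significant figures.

Trapezoidal AUC_0→13.75:
  [0→6]: (46.85+11.81)/2 × 6 = 175.98
  [6→8]: (11.81+7.46)/2 × 2 = 19.27
  [8→9.5]: (7.46+5.28)/2 × 1.5 = 9.555
  [9.5→11.5]: (5.28+3.34)/2 × 2 = 8.62
  [11.5→13.5]: (3.34+2.11)/2 × 2 = 5.45
  [13.5→13.75]: (2.11+1.99)/2 × 0.25 = 0.5125
  Sum = 219.3875 µg/mL·h

AUC = 219 µg/mL·h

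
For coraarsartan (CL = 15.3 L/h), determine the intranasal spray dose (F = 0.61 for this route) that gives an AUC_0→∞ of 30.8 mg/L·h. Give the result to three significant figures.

Dose = 773 mg

Dose = CL × AUC_0→∞ / F
     = 15.3 × 30.8 / 0.61 = 772.525 mg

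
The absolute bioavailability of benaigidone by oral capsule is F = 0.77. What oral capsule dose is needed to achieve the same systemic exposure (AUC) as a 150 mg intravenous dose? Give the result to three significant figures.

For equal systemic exposure: F × D_ev = D_iv
D_ev = D_iv / F = 150 / 0.77 = 194.805 mg

D_oral = 195 mg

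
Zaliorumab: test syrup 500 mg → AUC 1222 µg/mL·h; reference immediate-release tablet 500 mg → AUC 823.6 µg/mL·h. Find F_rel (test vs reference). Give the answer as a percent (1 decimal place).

F_rel = (AUC_test/D_test) / (AUC_ref/D_ref)
      = (1222/500) / (823.6/500)
      = 2.444 / 1.6472 = 1.4837 = 148.37%

F_rel = 148.4%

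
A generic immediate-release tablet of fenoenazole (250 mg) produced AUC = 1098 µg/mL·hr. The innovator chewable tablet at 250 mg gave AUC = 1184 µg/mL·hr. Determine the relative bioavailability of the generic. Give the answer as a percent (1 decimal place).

F_rel = 92.7%

F_rel = (AUC_test/D_test) / (AUC_ref/D_ref)
      = (1098/250) / (1184/250)
      = 4.392 / 4.736 = 0.9274 = 92.74%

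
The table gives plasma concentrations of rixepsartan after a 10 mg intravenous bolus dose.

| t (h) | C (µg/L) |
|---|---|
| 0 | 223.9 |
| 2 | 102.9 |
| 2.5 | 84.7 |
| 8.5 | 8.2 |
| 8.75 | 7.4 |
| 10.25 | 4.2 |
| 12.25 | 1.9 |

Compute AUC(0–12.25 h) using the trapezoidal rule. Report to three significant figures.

Trapezoidal AUC_0→12.25:
  [0→2]: (223.9+102.9)/2 × 2 = 326.8
  [2→2.5]: (102.9+84.7)/2 × 0.5 = 46.9
  [2.5→8.5]: (84.7+8.2)/2 × 6 = 278.7
  [8.5→8.75]: (8.2+7.4)/2 × 0.25 = 1.95
  [8.75→10.25]: (7.4+4.2)/2 × 1.5 = 8.7
  [10.25→12.25]: (4.2+1.9)/2 × 2 = 6.1
  Sum = 669.15 µg/L·h

AUC = 669 µg/L·h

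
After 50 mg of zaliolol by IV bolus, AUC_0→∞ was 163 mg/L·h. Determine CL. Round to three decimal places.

CL = 0.307 L/h

CL = Dose_iv / AUC_0→∞
   = 50 / 163 = 0.306748 L/h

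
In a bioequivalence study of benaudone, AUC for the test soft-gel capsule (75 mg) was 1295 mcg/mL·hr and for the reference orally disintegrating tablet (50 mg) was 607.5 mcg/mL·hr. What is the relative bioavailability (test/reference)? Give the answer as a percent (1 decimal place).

F_rel = 142.1%

F_rel = (AUC_test/D_test) / (AUC_ref/D_ref)
      = (1295/75) / (607.5/50)
      = 17.2667 / 12.15 = 1.4211 = 142.11%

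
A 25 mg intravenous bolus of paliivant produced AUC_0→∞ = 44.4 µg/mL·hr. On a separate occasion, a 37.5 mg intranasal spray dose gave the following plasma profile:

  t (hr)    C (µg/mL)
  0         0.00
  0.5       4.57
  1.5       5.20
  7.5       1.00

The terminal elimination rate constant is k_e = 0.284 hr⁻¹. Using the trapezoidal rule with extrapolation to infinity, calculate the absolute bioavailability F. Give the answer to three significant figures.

F = 0.423

Trapezoidal AUC_0→7.5 (intranasal spray):
  [0→0.5]: (0.00+4.57)/2 × 0.5 = 1.1425
  [0.5→1.5]: (4.57+5.20)/2 × 1 = 4.885
  [1.5→7.5]: (5.20+1.00)/2 × 6 = 18.6
  Sum = 24.6275 µg/mL·hr
Tail: C_last/k_e = 1.00/0.284 = 3.521
AUC_0→∞ (intranasal spray) = 24.6275 + 3.521 = 28.1485 µg/mL·hr
F = (AUC_ev/D_ev)/(AUC_iv/D_iv) = (28.1485/37.5)/(44.4/25) = 0.750627/1.776 = 0.4227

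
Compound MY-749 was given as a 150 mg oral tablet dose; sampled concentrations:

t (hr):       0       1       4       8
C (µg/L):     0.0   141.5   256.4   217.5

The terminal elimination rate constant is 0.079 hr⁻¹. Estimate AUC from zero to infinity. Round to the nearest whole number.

Trapezoidal AUC_0→8:
  [0→1]: (0.0+141.5)/2 × 1 = 70.75
  [1→4]: (141.5+256.4)/2 × 3 = 596.85
  [4→8]: (256.4+217.5)/2 × 4 = 947.8
  Sum = 1615.4 µg/L·hr
Extrapolated tail: C_last / k_e = 217.5 / 0.079 = 2753.165
AUC_0→∞ = 1615.4 + 2753.165 = 4368.565 µg/L·hr

AUC = 4369 µg/L·hr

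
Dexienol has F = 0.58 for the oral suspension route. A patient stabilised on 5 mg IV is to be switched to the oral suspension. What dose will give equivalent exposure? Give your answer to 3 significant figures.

For equal systemic exposure: F × D_ev = D_iv
D_ev = D_iv / F = 5 / 0.58 = 8.62069 mg

D_oral = 8.62 mg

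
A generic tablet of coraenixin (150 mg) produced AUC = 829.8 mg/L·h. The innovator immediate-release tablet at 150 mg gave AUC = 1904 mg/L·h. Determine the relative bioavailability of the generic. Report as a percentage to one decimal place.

F_rel = (AUC_test/D_test) / (AUC_ref/D_ref)
      = (829.8/150) / (1904/150)
      = 5.532 / 12.6933 = 0.4358 = 43.58%

F_rel = 43.6%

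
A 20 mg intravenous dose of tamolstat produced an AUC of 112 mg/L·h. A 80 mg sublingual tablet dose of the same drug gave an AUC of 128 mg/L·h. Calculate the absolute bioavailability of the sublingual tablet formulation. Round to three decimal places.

F = (AUC_ev / D_ev) / (AUC_iv / D_iv)
  = (128/80) / (112/20)
  = 1.6 / 5.6 = 0.2857

F = 0.286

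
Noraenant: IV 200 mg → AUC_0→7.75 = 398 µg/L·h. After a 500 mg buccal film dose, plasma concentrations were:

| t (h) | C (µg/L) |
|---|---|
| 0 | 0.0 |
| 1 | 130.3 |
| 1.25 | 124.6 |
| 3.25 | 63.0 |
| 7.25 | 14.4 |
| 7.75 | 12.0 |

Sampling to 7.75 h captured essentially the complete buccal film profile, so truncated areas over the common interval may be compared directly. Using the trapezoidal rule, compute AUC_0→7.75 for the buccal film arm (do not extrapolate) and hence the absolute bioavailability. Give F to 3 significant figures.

Trapezoidal AUC_0→7.75 (buccal film):
  [0→1]: (0.0+130.3)/2 × 1 = 65.15
  [1→1.25]: (130.3+124.6)/2 × 0.25 = 31.8625
  [1.25→3.25]: (124.6+63.0)/2 × 2 = 187.6
  [3.25→7.25]: (63.0+14.4)/2 × 4 = 154.8
  [7.25→7.75]: (14.4+12.0)/2 × 0.5 = 6.6
  Sum = 446.0125 µg/L·h
F = (AUC_ev/D_ev)/(AUC_iv/D_iv) = (446.0125/500)/(398/200) = 0.892025/1.99 = 0.4483

F = 0.448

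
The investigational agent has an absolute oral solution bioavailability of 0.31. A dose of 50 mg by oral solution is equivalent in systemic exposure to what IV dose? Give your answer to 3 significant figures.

Systemic exposure from an extravascular dose = F × D_ev, so the equivalent IV dose is F × D_ev.
D_iv = F × D_ev = 0.31 × 50 = 15.5 mg

D_iv = 15.5 mg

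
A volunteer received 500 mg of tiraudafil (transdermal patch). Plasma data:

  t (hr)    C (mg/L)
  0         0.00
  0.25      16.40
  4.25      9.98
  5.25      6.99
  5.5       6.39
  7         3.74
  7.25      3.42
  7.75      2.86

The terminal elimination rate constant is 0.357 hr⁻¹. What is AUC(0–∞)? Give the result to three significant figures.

Trapezoidal AUC_0→7.75:
  [0→0.25]: (0.00+16.40)/2 × 0.25 = 2.05
  [0.25→4.25]: (16.40+9.98)/2 × 4 = 52.76
  [4.25→5.25]: (9.98+6.99)/2 × 1 = 8.485
  [5.25→5.5]: (6.99+6.39)/2 × 0.25 = 1.6725
  [5.5→7]: (6.39+3.74)/2 × 1.5 = 7.5975
  [7→7.25]: (3.74+3.42)/2 × 0.25 = 0.895
  [7.25→7.75]: (3.42+2.86)/2 × 0.5 = 1.57
  Sum = 75.03 mg/L·hr
Extrapolated tail: C_last / k_e = 2.86 / 0.357 = 8.011
AUC_0→∞ = 75.03 + 8.011 = 83.041 mg/L·hr

AUC = 83.0 mg/L·hr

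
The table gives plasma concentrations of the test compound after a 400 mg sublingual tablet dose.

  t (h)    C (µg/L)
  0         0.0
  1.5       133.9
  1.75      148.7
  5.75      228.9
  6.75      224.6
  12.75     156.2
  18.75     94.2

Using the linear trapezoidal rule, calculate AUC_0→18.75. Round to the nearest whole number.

AUC = 3011 µg/L·h

Trapezoidal AUC_0→18.75:
  [0→1.5]: (0.0+133.9)/2 × 1.5 = 100.425
  [1.5→1.75]: (133.9+148.7)/2 × 0.25 = 35.325
  [1.75→5.75]: (148.7+228.9)/2 × 4 = 755.2
  [5.75→6.75]: (228.9+224.6)/2 × 1 = 226.75
  [6.75→12.75]: (224.6+156.2)/2 × 6 = 1142.4
  [12.75→18.75]: (156.2+94.2)/2 × 6 = 751.2
  Sum = 3011.3 µg/L·h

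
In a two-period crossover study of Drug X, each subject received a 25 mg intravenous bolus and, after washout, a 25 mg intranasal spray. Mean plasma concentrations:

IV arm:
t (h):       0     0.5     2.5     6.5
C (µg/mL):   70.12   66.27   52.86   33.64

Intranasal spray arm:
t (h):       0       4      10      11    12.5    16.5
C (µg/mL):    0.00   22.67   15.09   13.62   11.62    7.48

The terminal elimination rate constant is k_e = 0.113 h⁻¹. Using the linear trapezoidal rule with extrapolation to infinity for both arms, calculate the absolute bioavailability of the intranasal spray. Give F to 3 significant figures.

Trapezoidal AUC_0→6.5 (IV):
  [0→0.5]: (70.12+66.27)/2 × 0.5 = 34.0975
  [0.5→2.5]: (66.27+52.86)/2 × 2 = 119.13
  [2.5→6.5]: (52.86+33.64)/2 × 4 = 173.0
  Sum = 326.2275 µg/mL·h
IV tail: 33.64/0.113 = 297.699; AUC_iv,0→∞ = 326.2275 + 297.699 = 623.9265 µg/mL·h
Trapezoidal AUC_0→16.5 (intranasal spray):
  [0→4]: (0.00+22.67)/2 × 4 = 45.34
  [4→10]: (22.67+15.09)/2 × 6 = 113.28
  [10→11]: (15.09+13.62)/2 × 1 = 14.355
  [11→12.5]: (13.62+11.62)/2 × 1.5 = 18.93
  [12.5→16.5]: (11.62+7.48)/2 × 4 = 38.2
  Sum = 230.105 µg/mL·h
intranasal spray tail: 7.48/0.113 = 66.195; AUC_ev,0→∞ = 230.105 + 66.195 = 296.3 µg/mL·h
F = (AUC_ev/D_ev)/(AUC_iv/D_iv) = (296.3/25)/(623.9265/25) = 11.852/24.95706 = 0.4749

F = 0.475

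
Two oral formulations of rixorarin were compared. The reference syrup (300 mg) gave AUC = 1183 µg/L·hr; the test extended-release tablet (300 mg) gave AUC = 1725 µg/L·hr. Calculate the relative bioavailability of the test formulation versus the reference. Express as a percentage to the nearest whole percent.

F_rel = 146%

F_rel = (AUC_test/D_test) / (AUC_ref/D_ref)
      = (1725/300) / (1183/300)
      = 5.75 / 3.94333 = 1.4582 = 145.82%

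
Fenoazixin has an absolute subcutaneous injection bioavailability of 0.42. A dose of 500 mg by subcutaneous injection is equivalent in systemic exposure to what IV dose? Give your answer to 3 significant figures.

Systemic exposure from an extravascular dose = F × D_ev, so the equivalent IV dose is F × D_ev.
D_iv = F × D_ev = 0.42 × 500 = 210 mg

D_iv = 210 mg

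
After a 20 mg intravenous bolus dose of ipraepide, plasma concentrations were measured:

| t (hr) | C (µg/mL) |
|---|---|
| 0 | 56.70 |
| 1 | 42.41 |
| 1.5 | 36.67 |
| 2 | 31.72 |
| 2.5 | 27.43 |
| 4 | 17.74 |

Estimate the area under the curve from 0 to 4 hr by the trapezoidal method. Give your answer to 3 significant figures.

AUC = 135 µg/mL·hr

Trapezoidal AUC_0→4:
  [0→1]: (56.70+42.41)/2 × 1 = 49.555
  [1→1.5]: (42.41+36.67)/2 × 0.5 = 19.77
  [1.5→2]: (36.67+31.72)/2 × 0.5 = 17.0975
  [2→2.5]: (31.72+27.43)/2 × 0.5 = 14.7875
  [2.5→4]: (27.43+17.74)/2 × 1.5 = 33.8775
  Sum = 135.0875 µg/mL·hr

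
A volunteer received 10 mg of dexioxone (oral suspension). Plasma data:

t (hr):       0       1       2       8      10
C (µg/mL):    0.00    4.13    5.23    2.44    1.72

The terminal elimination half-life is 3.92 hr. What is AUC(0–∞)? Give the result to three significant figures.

AUC = 43.6 µg/mL·hr

Trapezoidal AUC_0→10:
  [0→1]: (0.00+4.13)/2 × 1 = 2.065
  [1→2]: (4.13+5.23)/2 × 1 = 4.68
  [2→8]: (5.23+2.44)/2 × 6 = 23.01
  [8→10]: (2.44+1.72)/2 × 2 = 4.16
  Sum = 33.915 µg/mL·hr
k_e = ln2 / t½ = 0.693147 / 3.92 = 0.1768 hr^-1
Extrapolated tail: C_last / k_e = 1.72 / 0.1768 = 9.729
AUC_0→∞ = 33.915 + 9.729 = 43.644 µg/mL·hr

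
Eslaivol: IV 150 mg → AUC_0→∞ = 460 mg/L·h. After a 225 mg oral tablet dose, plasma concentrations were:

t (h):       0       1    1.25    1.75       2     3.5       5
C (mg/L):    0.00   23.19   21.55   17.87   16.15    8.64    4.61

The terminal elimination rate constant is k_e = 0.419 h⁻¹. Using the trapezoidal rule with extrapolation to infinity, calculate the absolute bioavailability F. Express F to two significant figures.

Trapezoidal AUC_0→5 (oral tablet):
  [0→1]: (0.00+23.19)/2 × 1 = 11.595
  [1→1.25]: (23.19+21.55)/2 × 0.25 = 5.5925
  [1.25→1.75]: (21.55+17.87)/2 × 0.5 = 9.855
  [1.75→2]: (17.87+16.15)/2 × 0.25 = 4.2525
  [2→3.5]: (16.15+8.64)/2 × 1.5 = 18.5925
  [3.5→5]: (8.64+4.61)/2 × 1.5 = 9.9375
  Sum = 59.825 mg/L·h
Tail: C_last/k_e = 4.61/0.419 = 11.002
AUC_0→∞ (oral tablet) = 59.825 + 11.002 = 70.827 mg/L·h
F = (AUC_ev/D_ev)/(AUC_iv/D_iv) = (70.827/225)/(460/150) = 0.314787/3.06667 = 0.1026

F = 0.10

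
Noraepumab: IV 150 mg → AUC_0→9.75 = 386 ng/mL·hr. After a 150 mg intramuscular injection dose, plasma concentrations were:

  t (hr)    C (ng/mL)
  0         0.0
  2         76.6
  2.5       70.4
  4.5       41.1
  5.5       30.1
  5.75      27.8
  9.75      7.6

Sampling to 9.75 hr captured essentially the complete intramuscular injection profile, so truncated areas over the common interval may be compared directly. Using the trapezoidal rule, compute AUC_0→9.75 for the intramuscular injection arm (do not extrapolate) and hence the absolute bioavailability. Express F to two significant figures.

F = 0.88

Trapezoidal AUC_0→9.75 (intramuscular injection):
  [0→2]: (0.0+76.6)/2 × 2 = 76.6
  [2→2.5]: (76.6+70.4)/2 × 0.5 = 36.75
  [2.5→4.5]: (70.4+41.1)/2 × 2 = 111.5
  [4.5→5.5]: (41.1+30.1)/2 × 1 = 35.6
  [5.5→5.75]: (30.1+27.8)/2 × 0.25 = 7.2375
  [5.75→9.75]: (27.8+7.6)/2 × 4 = 70.8
  Sum = 338.4875 ng/mL·hr
F = (AUC_ev/D_ev)/(AUC_iv/D_iv) = (338.4875/150)/(386/150) = 2.25658/2.57333 = 0.8769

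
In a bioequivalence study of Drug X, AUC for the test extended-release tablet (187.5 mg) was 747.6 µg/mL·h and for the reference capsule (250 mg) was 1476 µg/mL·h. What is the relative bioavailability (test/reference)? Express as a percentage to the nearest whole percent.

F_rel = 68%

F_rel = (AUC_test/D_test) / (AUC_ref/D_ref)
      = (747.6/187.5) / (1476/250)
      = 3.9872 / 5.904 = 0.6753 = 67.53%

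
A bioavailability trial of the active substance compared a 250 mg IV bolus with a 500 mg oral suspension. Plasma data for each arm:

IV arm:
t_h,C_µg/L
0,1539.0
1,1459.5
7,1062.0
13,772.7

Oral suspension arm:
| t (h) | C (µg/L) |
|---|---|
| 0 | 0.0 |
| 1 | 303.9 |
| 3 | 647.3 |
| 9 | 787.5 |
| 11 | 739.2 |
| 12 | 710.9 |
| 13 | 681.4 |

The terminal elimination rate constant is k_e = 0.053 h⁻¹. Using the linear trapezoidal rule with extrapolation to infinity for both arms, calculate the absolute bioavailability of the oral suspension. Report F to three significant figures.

F = 0.364

Trapezoidal AUC_0→13 (IV):
  [0→1]: (1539.0+1459.5)/2 × 1 = 1499.25
  [1→7]: (1459.5+1062.0)/2 × 6 = 7564.5
  [7→13]: (1062.0+772.7)/2 × 6 = 5504.1
  Sum = 14567.85 µg/L·h
IV tail: 772.7/0.053 = 14579.245; AUC_iv,0→∞ = 14567.85 + 14579.245 = 29147.095 µg/L·h
Trapezoidal AUC_0→13 (oral suspension):
  [0→1]: (0.0+303.9)/2 × 1 = 151.95
  [1→3]: (303.9+647.3)/2 × 2 = 951.2
  [3→9]: (647.3+787.5)/2 × 6 = 4304.4
  [9→11]: (787.5+739.2)/2 × 2 = 1526.7
  [11→12]: (739.2+710.9)/2 × 1 = 725.05
  [12→13]: (710.9+681.4)/2 × 1 = 696.15
  Sum = 8355.45 µg/L·h
oral suspension tail: 681.4/0.053 = 12856.604; AUC_ev,0→∞ = 8355.45 + 12856.604 = 21212.054 µg/L·h
F = (AUC_ev/D_ev)/(AUC_iv/D_iv) = (21212.054/500)/(29147.095/250) = 42.424108/116.58838 = 0.3639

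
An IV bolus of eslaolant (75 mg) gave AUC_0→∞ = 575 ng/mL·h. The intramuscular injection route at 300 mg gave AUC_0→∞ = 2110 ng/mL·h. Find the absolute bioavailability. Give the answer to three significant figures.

F = 0.917

F = (AUC_ev / D_ev) / (AUC_iv / D_iv)
  = (2110/300) / (575/75)
  = 7.03333 / 7.66667 = 0.9174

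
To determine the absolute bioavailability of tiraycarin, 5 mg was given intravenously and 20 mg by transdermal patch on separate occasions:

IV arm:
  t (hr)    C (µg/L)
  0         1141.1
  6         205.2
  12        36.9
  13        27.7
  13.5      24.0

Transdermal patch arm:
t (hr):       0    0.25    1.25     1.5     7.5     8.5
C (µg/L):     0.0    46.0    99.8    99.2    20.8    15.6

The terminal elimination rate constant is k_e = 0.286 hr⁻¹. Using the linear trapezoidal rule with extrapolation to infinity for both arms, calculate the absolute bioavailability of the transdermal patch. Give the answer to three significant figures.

F = 0.0274

Trapezoidal AUC_0→13.5 (IV):
  [0→6]: (1141.1+205.2)/2 × 6 = 4038.9
  [6→12]: (205.2+36.9)/2 × 6 = 726.3
  [12→13]: (36.9+27.7)/2 × 1 = 32.3
  [13→13.5]: (27.7+24.0)/2 × 0.5 = 12.925
  Sum = 4810.425 µg/L·hr
IV tail: 24.0/0.286 = 83.916; AUC_iv,0→∞ = 4810.425 + 83.916 = 4894.341 µg/L·hr
Trapezoidal AUC_0→8.5 (transdermal patch):
  [0→0.25]: (0.0+46.0)/2 × 0.25 = 5.75
  [0.25→1.25]: (46.0+99.8)/2 × 1 = 72.9
  [1.25→1.5]: (99.8+99.2)/2 × 0.25 = 24.875
  [1.5→7.5]: (99.2+20.8)/2 × 6 = 360.0
  [7.5→8.5]: (20.8+15.6)/2 × 1 = 18.2
  Sum = 481.725 µg/L·hr
transdermal patch tail: 15.6/0.286 = 54.545; AUC_ev,0→∞ = 481.725 + 54.545 = 536.27 µg/L·hr
F = (AUC_ev/D_ev)/(AUC_iv/D_iv) = (536.27/20)/(4894.341/5) = 26.8135/978.8682 = 0.0274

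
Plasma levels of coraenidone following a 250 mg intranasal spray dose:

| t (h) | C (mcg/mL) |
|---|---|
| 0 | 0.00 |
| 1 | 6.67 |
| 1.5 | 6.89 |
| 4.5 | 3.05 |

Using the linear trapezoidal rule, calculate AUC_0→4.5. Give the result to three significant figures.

Trapezoidal AUC_0→4.5:
  [0→1]: (0.00+6.67)/2 × 1 = 3.335
  [1→1.5]: (6.67+6.89)/2 × 0.5 = 3.39
  [1.5→4.5]: (6.89+3.05)/2 × 3 = 14.91
  Sum = 21.635 mcg/mL·h

AUC = 21.6 mcg/mL·h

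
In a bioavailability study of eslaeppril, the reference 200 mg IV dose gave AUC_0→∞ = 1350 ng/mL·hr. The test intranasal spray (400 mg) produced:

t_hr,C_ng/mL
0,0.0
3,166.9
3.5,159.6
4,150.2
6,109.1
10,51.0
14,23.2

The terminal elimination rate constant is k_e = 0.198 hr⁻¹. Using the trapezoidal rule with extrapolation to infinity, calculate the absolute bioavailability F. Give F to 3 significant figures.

Trapezoidal AUC_0→14 (intranasal spray):
  [0→3]: (0.0+166.9)/2 × 3 = 250.35
  [3→3.5]: (166.9+159.6)/2 × 0.5 = 81.625
  [3.5→4]: (159.6+150.2)/2 × 0.5 = 77.45
  [4→6]: (150.2+109.1)/2 × 2 = 259.3
  [6→10]: (109.1+51.0)/2 × 4 = 320.2
  [10→14]: (51.0+23.2)/2 × 4 = 148.4
  Sum = 1137.325 ng/mL·hr
Tail: C_last/k_e = 23.2/0.198 = 117.172
AUC_0→∞ (intranasal spray) = 1137.325 + 117.172 = 1254.497 ng/mL·hr
F = (AUC_ev/D_ev)/(AUC_iv/D_iv) = (1254.497/400)/(1350/200) = 3.1362425/6.75 = 0.4646

F = 0.465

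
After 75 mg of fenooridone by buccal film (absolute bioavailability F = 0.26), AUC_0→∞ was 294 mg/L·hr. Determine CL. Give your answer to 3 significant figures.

CL = 0.0663 L/hr

CL = F × Dose / AUC_0→∞
   = 0.26 × 75 / 294 = 0.0663265 L/hr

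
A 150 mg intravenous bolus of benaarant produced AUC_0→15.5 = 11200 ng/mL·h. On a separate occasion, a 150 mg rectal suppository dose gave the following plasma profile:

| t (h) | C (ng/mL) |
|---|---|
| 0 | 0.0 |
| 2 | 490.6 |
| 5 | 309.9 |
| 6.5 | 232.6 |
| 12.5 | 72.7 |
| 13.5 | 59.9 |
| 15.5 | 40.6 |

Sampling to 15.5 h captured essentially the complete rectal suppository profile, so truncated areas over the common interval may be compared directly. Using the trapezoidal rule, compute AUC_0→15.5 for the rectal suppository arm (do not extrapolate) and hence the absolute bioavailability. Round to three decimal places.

Trapezoidal AUC_0→15.5 (rectal suppository):
  [0→2]: (0.0+490.6)/2 × 2 = 490.6
  [2→5]: (490.6+309.9)/2 × 3 = 1200.75
  [5→6.5]: (309.9+232.6)/2 × 1.5 = 406.875
  [6.5→12.5]: (232.6+72.7)/2 × 6 = 915.9
  [12.5→13.5]: (72.7+59.9)/2 × 1 = 66.3
  [13.5→15.5]: (59.9+40.6)/2 × 2 = 100.5
  Sum = 3180.925 ng/mL·h
F = (AUC_ev/D_ev)/(AUC_iv/D_iv) = (3180.925/150)/(11200/150) = 21.2062/74.6667 = 0.2840

F = 0.284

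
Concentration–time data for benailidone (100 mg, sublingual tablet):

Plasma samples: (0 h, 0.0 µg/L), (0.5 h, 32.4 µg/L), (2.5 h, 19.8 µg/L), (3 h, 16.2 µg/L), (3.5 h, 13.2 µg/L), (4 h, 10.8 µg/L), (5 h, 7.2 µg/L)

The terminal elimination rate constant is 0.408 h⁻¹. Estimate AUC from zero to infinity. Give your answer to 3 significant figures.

Trapezoidal AUC_0→5:
  [0→0.5]: (0.0+32.4)/2 × 0.5 = 8.1
  [0.5→2.5]: (32.4+19.8)/2 × 2 = 52.2
  [2.5→3]: (19.8+16.2)/2 × 0.5 = 9.0
  [3→3.5]: (16.2+13.2)/2 × 0.5 = 7.35
  [3.5→4]: (13.2+10.8)/2 × 0.5 = 6.0
  [4→5]: (10.8+7.2)/2 × 1 = 9.0
  Sum = 91.65 µg/L·h
Extrapolated tail: C_last / k_e = 7.2 / 0.408 = 17.647
AUC_0→∞ = 91.65 + 17.647 = 109.297 µg/L·h

AUC = 109 µg/L·h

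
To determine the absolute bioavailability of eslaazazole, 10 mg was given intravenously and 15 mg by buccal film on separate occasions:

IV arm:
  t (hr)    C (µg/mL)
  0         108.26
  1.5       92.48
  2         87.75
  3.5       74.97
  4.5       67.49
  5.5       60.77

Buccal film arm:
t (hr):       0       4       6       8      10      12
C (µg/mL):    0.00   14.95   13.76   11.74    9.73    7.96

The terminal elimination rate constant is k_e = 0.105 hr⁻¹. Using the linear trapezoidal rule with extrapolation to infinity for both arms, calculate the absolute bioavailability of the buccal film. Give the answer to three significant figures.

Trapezoidal AUC_0→5.5 (IV):
  [0→1.5]: (108.26+92.48)/2 × 1.5 = 150.555
  [1.5→2]: (92.48+87.75)/2 × 0.5 = 45.0575
  [2→3.5]: (87.75+74.97)/2 × 1.5 = 122.04
  [3.5→4.5]: (74.97+67.49)/2 × 1 = 71.23
  [4.5→5.5]: (67.49+60.77)/2 × 1 = 64.13
  Sum = 453.0125 µg/mL·hr
IV tail: 60.77/0.105 = 578.762; AUC_iv,0→∞ = 453.0125 + 578.762 = 1031.7745 µg/mL·hr
Trapezoidal AUC_0→12 (buccal film):
  [0→4]: (0.00+14.95)/2 × 4 = 29.9
  [4→6]: (14.95+13.76)/2 × 2 = 28.71
  [6→8]: (13.76+11.74)/2 × 2 = 25.5
  [8→10]: (11.74+9.73)/2 × 2 = 21.47
  [10→12]: (9.73+7.96)/2 × 2 = 17.69
  Sum = 123.27 µg/mL·hr
buccal film tail: 7.96/0.105 = 75.810; AUC_ev,0→∞ = 123.27 + 75.810 = 199.08 µg/mL·hr
F = (AUC_ev/D_ev)/(AUC_iv/D_iv) = (199.08/15)/(1031.7745/10) = 13.272/103.17745 = 0.1286

F = 0.129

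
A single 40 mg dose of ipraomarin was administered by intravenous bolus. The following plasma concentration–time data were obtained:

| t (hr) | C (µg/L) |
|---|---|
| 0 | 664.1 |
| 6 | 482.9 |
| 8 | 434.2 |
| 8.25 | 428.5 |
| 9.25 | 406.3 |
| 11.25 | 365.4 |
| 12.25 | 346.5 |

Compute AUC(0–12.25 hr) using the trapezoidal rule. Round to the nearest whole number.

AUC = 6011 µg/L·hr

Trapezoidal AUC_0→12.25:
  [0→6]: (664.1+482.9)/2 × 6 = 3441.0
  [6→8]: (482.9+434.2)/2 × 2 = 917.1
  [8→8.25]: (434.2+428.5)/2 × 0.25 = 107.8375
  [8.25→9.25]: (428.5+406.3)/2 × 1 = 417.4
  [9.25→11.25]: (406.3+365.4)/2 × 2 = 771.7
  [11.25→12.25]: (365.4+346.5)/2 × 1 = 355.95
  Sum = 6010.9875 µg/L·hr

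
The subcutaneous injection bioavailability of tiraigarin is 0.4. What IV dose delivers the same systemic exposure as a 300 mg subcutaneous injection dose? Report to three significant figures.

D_iv = 120 mg

Systemic exposure from an extravascular dose = F × D_ev, so the equivalent IV dose is F × D_ev.
D_iv = F × D_ev = 0.4 × 300 = 120 mg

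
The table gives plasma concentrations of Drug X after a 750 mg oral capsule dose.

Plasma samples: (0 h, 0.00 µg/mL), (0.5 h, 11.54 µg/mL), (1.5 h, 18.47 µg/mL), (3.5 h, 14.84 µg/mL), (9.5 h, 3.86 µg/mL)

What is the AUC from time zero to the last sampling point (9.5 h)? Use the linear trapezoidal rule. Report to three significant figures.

AUC = 107 µg/mL·h

Trapezoidal AUC_0→9.5:
  [0→0.5]: (0.00+11.54)/2 × 0.5 = 2.885
  [0.5→1.5]: (11.54+18.47)/2 × 1 = 15.005
  [1.5→3.5]: (18.47+14.84)/2 × 2 = 33.31
  [3.5→9.5]: (14.84+3.86)/2 × 6 = 56.1
  Sum = 107.3 µg/mL·h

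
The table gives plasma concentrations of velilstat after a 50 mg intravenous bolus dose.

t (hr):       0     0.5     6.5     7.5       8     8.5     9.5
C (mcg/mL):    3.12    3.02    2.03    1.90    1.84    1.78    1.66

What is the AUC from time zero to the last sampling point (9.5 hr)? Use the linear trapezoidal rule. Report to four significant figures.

Trapezoidal AUC_0→9.5:
  [0→0.5]: (3.12+3.02)/2 × 0.5 = 1.535
  [0.5→6.5]: (3.02+2.03)/2 × 6 = 15.15
  [6.5→7.5]: (2.03+1.90)/2 × 1 = 1.965
  [7.5→8]: (1.90+1.84)/2 × 0.5 = 0.935
  [8→8.5]: (1.84+1.78)/2 × 0.5 = 0.905
  [8.5→9.5]: (1.78+1.66)/2 × 1 = 1.72
  Sum = 22.21 mcg/mL·hr

AUC = 22.21 mcg/mL·hr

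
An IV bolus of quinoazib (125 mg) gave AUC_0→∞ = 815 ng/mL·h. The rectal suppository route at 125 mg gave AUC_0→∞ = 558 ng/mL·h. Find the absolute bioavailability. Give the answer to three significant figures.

F = (AUC_ev / D_ev) / (AUC_iv / D_iv)
  = (558/125) / (815/125)
  = 4.464 / 6.52 = 0.6847

F = 0.685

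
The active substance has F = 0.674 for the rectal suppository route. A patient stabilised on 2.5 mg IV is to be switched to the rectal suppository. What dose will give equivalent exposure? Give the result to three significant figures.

For equal systemic exposure: F × D_ev = D_iv
D_ev = D_iv / F = 2.5 / 0.674 = 3.7092 mg

D_rectal = 3.71 mg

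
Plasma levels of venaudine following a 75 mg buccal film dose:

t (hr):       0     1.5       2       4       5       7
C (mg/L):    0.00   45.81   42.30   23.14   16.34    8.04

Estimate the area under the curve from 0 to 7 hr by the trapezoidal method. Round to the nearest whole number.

Trapezoidal AUC_0→7:
  [0→1.5]: (0.00+45.81)/2 × 1.5 = 34.3575
  [1.5→2]: (45.81+42.30)/2 × 0.5 = 22.0275
  [2→4]: (42.30+23.14)/2 × 2 = 65.44
  [4→5]: (23.14+16.34)/2 × 1 = 19.74
  [5→7]: (16.34+8.04)/2 × 2 = 24.38
  Sum = 165.945 mg/L·hr

AUC = 166 mg/L·hr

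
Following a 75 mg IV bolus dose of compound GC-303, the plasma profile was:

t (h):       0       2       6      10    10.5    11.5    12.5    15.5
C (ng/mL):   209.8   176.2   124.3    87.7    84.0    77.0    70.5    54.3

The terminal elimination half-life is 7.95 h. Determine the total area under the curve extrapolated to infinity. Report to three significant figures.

Trapezoidal AUC_0→15.5:
  [0→2]: (209.8+176.2)/2 × 2 = 386.0
  [2→6]: (176.2+124.3)/2 × 4 = 601.0
  [6→10]: (124.3+87.7)/2 × 4 = 424.0
  [10→10.5]: (87.7+84.0)/2 × 0.5 = 42.925
  [10.5→11.5]: (84.0+77.0)/2 × 1 = 80.5
  [11.5→12.5]: (77.0+70.5)/2 × 1 = 73.75
  [12.5→15.5]: (70.5+54.3)/2 × 3 = 187.2
  Sum = 1795.375 ng/mL·h
k_e = ln2 / t½ = 0.693147 / 7.95 = 0.0872 h^-1
Extrapolated tail: C_last / k_e = 54.3 / 0.0872 = 622.706
AUC_0→∞ = 1795.375 + 622.706 = 2418.081 ng/mL·h

AUC = 2420 ng/mL·h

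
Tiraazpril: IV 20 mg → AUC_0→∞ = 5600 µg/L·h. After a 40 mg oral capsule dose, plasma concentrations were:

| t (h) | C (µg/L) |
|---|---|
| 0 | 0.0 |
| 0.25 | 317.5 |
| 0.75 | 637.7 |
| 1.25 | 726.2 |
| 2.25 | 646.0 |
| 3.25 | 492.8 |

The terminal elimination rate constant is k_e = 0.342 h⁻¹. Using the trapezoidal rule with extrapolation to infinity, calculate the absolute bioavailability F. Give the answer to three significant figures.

F = 0.296

Trapezoidal AUC_0→3.25 (oral capsule):
  [0→0.25]: (0.0+317.5)/2 × 0.25 = 39.6875
  [0.25→0.75]: (317.5+637.7)/2 × 0.5 = 238.8
  [0.75→1.25]: (637.7+726.2)/2 × 0.5 = 340.975
  [1.25→2.25]: (726.2+646.0)/2 × 1 = 686.1
  [2.25→3.25]: (646.0+492.8)/2 × 1 = 569.4
  Sum = 1874.9625 µg/L·h
Tail: C_last/k_e = 492.8/0.342 = 1440.936
AUC_0→∞ (oral capsule) = 1874.9625 + 1440.936 = 3315.8985 µg/L·h
F = (AUC_ev/D_ev)/(AUC_iv/D_iv) = (3315.8985/40)/(5600/20) = 82.8975/280 = 0.2961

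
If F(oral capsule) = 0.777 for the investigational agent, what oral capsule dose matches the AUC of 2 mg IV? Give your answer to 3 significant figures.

D_oral = 2.57 mg

For equal systemic exposure: F × D_ev = D_iv
D_ev = D_iv / F = 2 / 0.777 = 2.574 mg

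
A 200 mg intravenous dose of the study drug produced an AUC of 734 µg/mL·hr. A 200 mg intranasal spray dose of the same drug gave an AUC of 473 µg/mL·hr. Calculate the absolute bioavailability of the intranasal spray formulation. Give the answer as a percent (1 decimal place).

F = (AUC_ev / D_ev) / (AUC_iv / D_iv)
  = (473/200) / (734/200)
  = 2.365 / 3.67 = 0.6444
  = 64.44%

F = 64.4%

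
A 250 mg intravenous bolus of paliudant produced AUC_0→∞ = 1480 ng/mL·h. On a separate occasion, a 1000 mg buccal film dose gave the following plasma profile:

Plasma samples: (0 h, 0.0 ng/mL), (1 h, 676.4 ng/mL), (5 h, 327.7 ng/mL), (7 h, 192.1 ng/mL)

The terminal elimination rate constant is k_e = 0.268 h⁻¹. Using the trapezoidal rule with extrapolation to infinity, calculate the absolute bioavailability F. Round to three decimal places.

F = 0.605

Trapezoidal AUC_0→7 (buccal film):
  [0→1]: (0.0+676.4)/2 × 1 = 338.2
  [1→5]: (676.4+327.7)/2 × 4 = 2008.2
  [5→7]: (327.7+192.1)/2 × 2 = 519.8
  Sum = 2866.2 ng/mL·h
Tail: C_last/k_e = 192.1/0.268 = 716.791
AUC_0→∞ (buccal film) = 2866.2 + 716.791 = 3582.991 ng/mL·h
F = (AUC_ev/D_ev)/(AUC_iv/D_iv) = (3582.991/1000)/(1480/250) = 3.582991/5.92 = 0.6052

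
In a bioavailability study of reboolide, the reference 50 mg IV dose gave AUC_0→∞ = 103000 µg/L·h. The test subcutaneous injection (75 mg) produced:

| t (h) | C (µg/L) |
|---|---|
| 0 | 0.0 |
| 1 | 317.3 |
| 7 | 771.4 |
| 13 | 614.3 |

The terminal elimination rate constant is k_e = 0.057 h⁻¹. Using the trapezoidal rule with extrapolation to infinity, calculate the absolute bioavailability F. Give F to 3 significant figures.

F = 0.119

Trapezoidal AUC_0→13 (subcutaneous injection):
  [0→1]: (0.0+317.3)/2 × 1 = 158.65
  [1→7]: (317.3+771.4)/2 × 6 = 3266.1
  [7→13]: (771.4+614.3)/2 × 6 = 4157.1
  Sum = 7581.85 µg/L·h
Tail: C_last/k_e = 614.3/0.057 = 10777.193
AUC_0→∞ (subcutaneous injection) = 7581.85 + 10777.193 = 18359.043 µg/L·h
F = (AUC_ev/D_ev)/(AUC_iv/D_iv) = (18359.043/75)/(103000/50) = 244.78724/2060 = 0.1188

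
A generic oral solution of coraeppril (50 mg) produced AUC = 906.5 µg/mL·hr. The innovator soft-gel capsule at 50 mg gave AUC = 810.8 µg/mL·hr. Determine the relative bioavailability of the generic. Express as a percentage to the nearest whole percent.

F_rel = 112%

F_rel = (AUC_test/D_test) / (AUC_ref/D_ref)
      = (906.5/50) / (810.8/50)
      = 18.13 / 16.216 = 1.1180 = 111.80%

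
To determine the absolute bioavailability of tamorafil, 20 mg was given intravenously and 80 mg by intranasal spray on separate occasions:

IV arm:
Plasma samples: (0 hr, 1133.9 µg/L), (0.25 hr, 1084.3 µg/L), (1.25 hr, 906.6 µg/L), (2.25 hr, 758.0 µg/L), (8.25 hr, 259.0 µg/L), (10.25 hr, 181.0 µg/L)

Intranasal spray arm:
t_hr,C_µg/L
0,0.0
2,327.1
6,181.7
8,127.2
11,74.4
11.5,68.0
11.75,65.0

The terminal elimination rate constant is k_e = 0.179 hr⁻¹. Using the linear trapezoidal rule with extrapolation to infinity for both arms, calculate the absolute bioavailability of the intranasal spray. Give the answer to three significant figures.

Trapezoidal AUC_0→10.25 (IV):
  [0→0.25]: (1133.9+1084.3)/2 × 0.25 = 277.275
  [0.25→1.25]: (1084.3+906.6)/2 × 1 = 995.45
  [1.25→2.25]: (906.6+758.0)/2 × 1 = 832.3
  [2.25→8.25]: (758.0+259.0)/2 × 6 = 3051.0
  [8.25→10.25]: (259.0+181.0)/2 × 2 = 440.0
  Sum = 5596.025 µg/L·hr
IV tail: 181.0/0.179 = 1011.173; AUC_iv,0→∞ = 5596.025 + 1011.173 = 6607.198 µg/L·hr
Trapezoidal AUC_0→11.75 (intranasal spray):
  [0→2]: (0.0+327.1)/2 × 2 = 327.1
  [2→6]: (327.1+181.7)/2 × 4 = 1017.6
  [6→8]: (181.7+127.2)/2 × 2 = 308.9
  [8→11]: (127.2+74.4)/2 × 3 = 302.4
  [11→11.5]: (74.4+68.0)/2 × 0.5 = 35.6
  [11.5→11.75]: (68.0+65.0)/2 × 0.25 = 16.625
  Sum = 2008.225 µg/L·hr
intranasal spray tail: 65.0/0.179 = 363.128; AUC_ev,0→∞ = 2008.225 + 363.128 = 2371.353 µg/L·hr
F = (AUC_ev/D_ev)/(AUC_iv/D_iv) = (2371.353/80)/(6607.198/20) = 29.6419/330.3599 = 0.0897

F = 0.0897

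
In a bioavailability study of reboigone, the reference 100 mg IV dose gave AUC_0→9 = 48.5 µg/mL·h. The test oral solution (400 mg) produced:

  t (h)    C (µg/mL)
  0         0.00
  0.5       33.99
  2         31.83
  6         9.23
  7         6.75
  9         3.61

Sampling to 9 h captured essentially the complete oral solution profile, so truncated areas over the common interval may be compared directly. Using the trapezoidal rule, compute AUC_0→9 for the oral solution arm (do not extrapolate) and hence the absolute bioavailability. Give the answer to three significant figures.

Trapezoidal AUC_0→9 (oral solution):
  [0→0.5]: (0.00+33.99)/2 × 0.5 = 8.4975
  [0.5→2]: (33.99+31.83)/2 × 1.5 = 49.365
  [2→6]: (31.83+9.23)/2 × 4 = 82.12
  [6→7]: (9.23+6.75)/2 × 1 = 7.99
  [7→9]: (6.75+3.61)/2 × 2 = 10.36
  Sum = 158.3325 µg/mL·h
F = (AUC_ev/D_ev)/(AUC_iv/D_iv) = (158.3325/400)/(48.5/100) = 0.39583125/0.485 = 0.8161

F = 0.816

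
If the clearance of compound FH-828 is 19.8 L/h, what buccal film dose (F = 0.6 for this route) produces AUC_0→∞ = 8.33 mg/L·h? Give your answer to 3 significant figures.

Dose = 275 mg

Dose = CL × AUC_0→∞ / F
     = 19.8 × 8.33 / 0.6 = 274.89 mg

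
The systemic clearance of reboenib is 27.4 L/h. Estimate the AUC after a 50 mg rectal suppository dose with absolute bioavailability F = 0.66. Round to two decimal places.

AUC_0→∞ = F × Dose / CL
        = 0.66 × 50 / 27.4 = 1.20438 mg/L·h

AUC = 1.20 mg/L·h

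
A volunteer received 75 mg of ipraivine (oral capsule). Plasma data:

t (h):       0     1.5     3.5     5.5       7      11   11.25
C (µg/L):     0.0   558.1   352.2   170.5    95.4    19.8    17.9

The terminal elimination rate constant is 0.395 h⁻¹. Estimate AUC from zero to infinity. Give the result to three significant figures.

AUC = 2330 µg/L·h

Trapezoidal AUC_0→11.25:
  [0→1.5]: (0.0+558.1)/2 × 1.5 = 418.575
  [1.5→3.5]: (558.1+352.2)/2 × 2 = 910.3
  [3.5→5.5]: (352.2+170.5)/2 × 2 = 522.7
  [5.5→7]: (170.5+95.4)/2 × 1.5 = 199.425
  [7→11]: (95.4+19.8)/2 × 4 = 230.4
  [11→11.25]: (19.8+17.9)/2 × 0.25 = 4.7125
  Sum = 2286.1125 µg/L·h
Extrapolated tail: C_last / k_e = 17.9 / 0.395 = 45.316
AUC_0→∞ = 2286.1125 + 45.316 = 2331.4285 µg/L·h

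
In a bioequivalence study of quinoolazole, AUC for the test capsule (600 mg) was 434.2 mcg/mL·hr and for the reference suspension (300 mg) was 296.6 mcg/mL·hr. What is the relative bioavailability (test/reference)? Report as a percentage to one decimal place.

F_rel = (AUC_test/D_test) / (AUC_ref/D_ref)
      = (434.2/600) / (296.6/300)
      = 0.723667 / 0.988667 = 0.7320 = 73.20%

F_rel = 73.2%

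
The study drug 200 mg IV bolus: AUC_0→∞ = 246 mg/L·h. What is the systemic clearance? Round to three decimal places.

CL = Dose_iv / AUC_0→∞
   = 200 / 246 = 0.813008 L/h

CL = 0.813 L/h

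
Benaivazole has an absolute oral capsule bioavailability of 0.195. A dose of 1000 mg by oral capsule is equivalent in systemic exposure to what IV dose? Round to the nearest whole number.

Systemic exposure from an extravascular dose = F × D_ev, so the equivalent IV dose is F × D_ev.
D_iv = F × D_ev = 0.195 × 1000 = 195 mg

D_iv = 195 mg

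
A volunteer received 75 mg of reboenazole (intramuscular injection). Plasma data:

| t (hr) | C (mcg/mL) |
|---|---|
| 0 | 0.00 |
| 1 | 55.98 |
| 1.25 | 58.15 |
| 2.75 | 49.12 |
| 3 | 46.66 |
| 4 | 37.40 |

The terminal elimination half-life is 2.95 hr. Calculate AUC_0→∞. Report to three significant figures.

AUC = 336 mcg/mL·hr

Trapezoidal AUC_0→4:
  [0→1]: (0.00+55.98)/2 × 1 = 27.99
  [1→1.25]: (55.98+58.15)/2 × 0.25 = 14.26625
  [1.25→2.75]: (58.15+49.12)/2 × 1.5 = 80.4525
  [2.75→3]: (49.12+46.66)/2 × 0.25 = 11.9725
  [3→4]: (46.66+37.40)/2 × 1 = 42.03
  Sum = 176.71125 mcg/mL·hr
k_e = ln2 / t½ = 0.693147 / 2.95 = 0.2350 hr^-1
Extrapolated tail: C_last / k_e = 37.40 / 0.235 = 159.149
AUC_0→∞ = 176.71125 + 159.149 = 335.86025 mcg/mL·hr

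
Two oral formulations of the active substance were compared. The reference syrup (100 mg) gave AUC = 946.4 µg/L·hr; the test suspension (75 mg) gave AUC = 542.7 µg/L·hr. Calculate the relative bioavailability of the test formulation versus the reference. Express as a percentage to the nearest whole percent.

F_rel = 76%

F_rel = (AUC_test/D_test) / (AUC_ref/D_ref)
      = (542.7/75) / (946.4/100)
      = 7.236 / 9.464 = 0.7646 = 76.46%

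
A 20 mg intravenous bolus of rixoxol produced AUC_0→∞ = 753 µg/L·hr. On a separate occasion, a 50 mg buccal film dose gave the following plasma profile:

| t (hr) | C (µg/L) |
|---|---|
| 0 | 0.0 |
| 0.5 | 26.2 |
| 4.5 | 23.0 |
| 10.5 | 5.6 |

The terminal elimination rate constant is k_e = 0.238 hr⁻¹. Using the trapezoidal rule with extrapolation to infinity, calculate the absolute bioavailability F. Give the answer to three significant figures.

F = 0.114

Trapezoidal AUC_0→10.5 (buccal film):
  [0→0.5]: (0.0+26.2)/2 × 0.5 = 6.55
  [0.5→4.5]: (26.2+23.0)/2 × 4 = 98.4
  [4.5→10.5]: (23.0+5.6)/2 × 6 = 85.8
  Sum = 190.75 µg/L·hr
Tail: C_last/k_e = 5.6/0.238 = 23.529
AUC_0→∞ (buccal film) = 190.75 + 23.529 = 214.279 µg/L·hr
F = (AUC_ev/D_ev)/(AUC_iv/D_iv) = (214.279/50)/(753/20) = 4.28558/37.65 = 0.1138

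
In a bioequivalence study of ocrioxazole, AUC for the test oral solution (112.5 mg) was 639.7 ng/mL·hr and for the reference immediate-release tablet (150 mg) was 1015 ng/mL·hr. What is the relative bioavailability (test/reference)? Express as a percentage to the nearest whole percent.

F_rel = 84%

F_rel = (AUC_test/D_test) / (AUC_ref/D_ref)
      = (639.7/112.5) / (1015/150)
      = 5.68622 / 6.76667 = 0.8403 = 84.03%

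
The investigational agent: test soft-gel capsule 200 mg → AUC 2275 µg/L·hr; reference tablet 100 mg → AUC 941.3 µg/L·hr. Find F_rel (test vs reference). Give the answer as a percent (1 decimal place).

F_rel = (AUC_test/D_test) / (AUC_ref/D_ref)
      = (2275/200) / (941.3/100)
      = 11.375 / 9.413 = 1.2084 = 120.84%

F_rel = 120.8%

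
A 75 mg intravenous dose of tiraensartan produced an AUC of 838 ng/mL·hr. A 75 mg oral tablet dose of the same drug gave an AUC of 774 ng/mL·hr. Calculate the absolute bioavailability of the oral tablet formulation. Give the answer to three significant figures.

F = (AUC_ev / D_ev) / (AUC_iv / D_iv)
  = (774/75) / (838/75)
  = 10.32 / 11.1733 = 0.9236

F = 0.924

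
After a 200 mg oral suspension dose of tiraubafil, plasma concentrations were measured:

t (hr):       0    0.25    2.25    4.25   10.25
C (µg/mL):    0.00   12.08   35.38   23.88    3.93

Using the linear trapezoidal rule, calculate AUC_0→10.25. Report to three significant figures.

AUC = 192 µg/mL·hr

Trapezoidal AUC_0→10.25:
  [0→0.25]: (0.00+12.08)/2 × 0.25 = 1.51
  [0.25→2.25]: (12.08+35.38)/2 × 2 = 47.46
  [2.25→4.25]: (35.38+23.88)/2 × 2 = 59.26
  [4.25→10.25]: (23.88+3.93)/2 × 6 = 83.43
  Sum = 191.66 µg/mL·hr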